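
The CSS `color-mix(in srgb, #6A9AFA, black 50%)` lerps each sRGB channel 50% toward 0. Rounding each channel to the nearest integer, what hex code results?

#6A9AFA is rgb(106, 154, 250).
Per channel, c → c + 0.5(0 − c):
  R: 106 + 0.5×(0−106) = 106 − 53 = 53 → 53
  G: 154 + 0.5×(0−154) = 154 − 77 = 77 → 77
  B: 250 + 0.5×(0−250) = 250 − 125 = 125 → 125
rgb(53, 77, 125) = #354D7D.

#354D7D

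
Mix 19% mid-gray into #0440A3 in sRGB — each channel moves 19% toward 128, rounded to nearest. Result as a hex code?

#1C4C9C

#0440A3 is rgb(4, 64, 163).
Per channel, c → c + 0.19(128 − c):
  R: 4 + 23.56 = 27.56 → 28
  G: 64 + 12.16 = 76.16 → 76
  B: 163 + 0.19×(128−163) = 163 − 6.65 = 156.35 → 156
rgb(28, 76, 156) = #1C4C9C.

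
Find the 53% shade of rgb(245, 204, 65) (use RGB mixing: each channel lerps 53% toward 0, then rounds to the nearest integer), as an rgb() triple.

rgb(115, 96, 31)

Lerp each channel 53% toward 0:
  R: 245 + 0.53×(0−245) = 245 − 129.85 = 115.15 → 115
  G: 204 + 0.53×(0−204) = 204 − 108.12 = 95.88 → 96
  B: 65 − 34.45 = 30.55 → 31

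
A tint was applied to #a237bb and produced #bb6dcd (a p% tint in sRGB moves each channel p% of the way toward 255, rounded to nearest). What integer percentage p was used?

27%

#a237bb is rgb(162, 55, 187); #bb6dcd is rgb(187, 109, 205).
On the G channel (widest range): 109 ≈ 55 + (p/100)(255 − 55), so p ≈ 100×(109 − 55)/(255 − 55) = 5400/200 = 27.00.
p = 27 reproduces all three channels after rounding.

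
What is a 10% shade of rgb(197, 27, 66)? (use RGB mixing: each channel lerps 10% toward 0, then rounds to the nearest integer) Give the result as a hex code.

Lerp each channel 10% toward 0:
  R: 197 + 0.1×(0−197) = 197 − 19.7 = 177.3 → 177
  G: 27 + 0.1×(0−27) = 27 − 2.7 = 24.3 → 24
  B: 66 + 0.1×(0−66) = 66 − 6.6 = 59.4 → 59
rgb(177, 24, 59) = #B1183B.

#B1183B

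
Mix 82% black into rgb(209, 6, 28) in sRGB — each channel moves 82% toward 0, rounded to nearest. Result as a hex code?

#260105

An 82% shade moves each channel 82% toward 0:
  R: 209 + 0.82×(0−209) = 209 − 171.38 = 37.62 → 38
  G: 6 − 4.92 = 1.08 → 1
  B: 28 − 22.96 = 5.04 → 5
rgb(38, 1, 5) = #260105.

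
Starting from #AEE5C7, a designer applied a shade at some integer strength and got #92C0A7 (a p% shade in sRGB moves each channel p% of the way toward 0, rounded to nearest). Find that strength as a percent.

16%

#AEE5C7 is rgb(174, 229, 199); #92C0A7 is rgb(146, 192, 167).
On the G channel (widest range): 192 ≈ 229 + (p/100)(0 − 229), so p ≈ 100×(192 − 229)/(0 − 229) = -3700/-229 = 16.16.
p = 16 reproduces all three channels after rounding.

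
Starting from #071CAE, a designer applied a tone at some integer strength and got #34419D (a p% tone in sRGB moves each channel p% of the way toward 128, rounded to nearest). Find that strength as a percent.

#071CAE is rgb(7, 28, 174); #34419D is rgb(52, 65, 157).
On the R channel (widest range): 52 ≈ 7 + (p/100)(128 − 7), so p ≈ 100×(52 − 7)/(128 − 7) = 4500/121 = 37.19.
p = 37 reproduces all three channels after rounding.

37%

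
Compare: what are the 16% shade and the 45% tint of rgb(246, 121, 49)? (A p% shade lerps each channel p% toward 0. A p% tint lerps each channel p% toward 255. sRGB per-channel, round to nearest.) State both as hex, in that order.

#CF6629, #FAB58E

16% shade:
  R: 246 + 0.16×(0−246) = 246 − 39.36 = 206.64 → 207
  G: 121 − 19.36 = 101.64 → 102
  B: 49 − 7.84 = 41.16 → 41
  → #CF6629
45% tint:
  R: 246 + 4.05 = 250.05 → 250
  G: 121 + 60.3 = 181.3 → 181
  B: 49 + 92.7 = 141.7 → 142
  → #FAB58E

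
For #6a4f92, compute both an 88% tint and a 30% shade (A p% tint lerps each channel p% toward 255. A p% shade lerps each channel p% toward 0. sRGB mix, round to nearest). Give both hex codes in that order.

#6a4f92 is rgb(106, 79, 146).
88% tint:
  R: 106 + 0.88×(255−106) = 106 + 131.12 = 237.12 → 237
  G: 79 + 154.88 = 233.88 → 234
  B: 146 + 0.88×(255−146) = 146 + 95.92 = 241.92 → 242
  → #edeaf2
30% shade:
  R: 106 + 0.3×(0−106) = 106 − 31.8 = 74.2 → 74
  G: 79 − 23.7 = 55.3 → 55
  B: 146 + 0.3×(0−146) = 146 − 43.8 = 102.2 → 102
  → #4a3766

#edeaf2, #4a3766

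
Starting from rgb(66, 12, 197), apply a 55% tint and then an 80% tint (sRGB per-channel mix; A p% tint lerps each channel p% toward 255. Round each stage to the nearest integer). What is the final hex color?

Lerp each channel 55% toward 255:
  R: 66 + 103.95 = 169.95 → 170
  G: 12 + 0.55×(255−12) = 12 + 133.65 = 145.65 → 146
  B: 197 + 0.55×(255−197) = 197 + 31.9 = 228.9 → 229
After the tint: rgb(170, 146, 229) = #AA92E5.
Per channel, c → c + 0.8(255 − c):
  R: 170 + 0.8×(255−170) = 170 + 68 = 238 → 238
  G: 146 + 0.8×(255−146) = 146 + 87.2 = 233.2 → 233
  B: 229 + 0.8×(255−229) = 229 + 20.8 = 249.8 → 250
rgb(238, 233, 250) = #EEE9FA.

#EEE9FA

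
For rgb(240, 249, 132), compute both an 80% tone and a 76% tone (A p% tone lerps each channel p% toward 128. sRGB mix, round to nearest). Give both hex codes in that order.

80% tone:
  R: 240 + 0.8×(128−240) = 240 − 89.6 = 150.4 → 150
  G: 249 − 96.8 = 152.2 → 152
  B: 132 + 0.8×(128−132) = 132 − 3.2 = 128.8 → 129
  → #969881
76% tone:
  R: 240 + 0.76×(128−240) = 240 − 85.12 = 154.88 → 155
  G: 249 − 91.96 = 157.04 → 157
  B: 132 − 3.04 = 128.96 → 129
  → #9b9d81

#969881, #9b9d81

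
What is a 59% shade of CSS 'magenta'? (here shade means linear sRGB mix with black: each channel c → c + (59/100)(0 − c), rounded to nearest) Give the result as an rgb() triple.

rgb(105, 0, 105)

CSS magenta is rgb(255, 0, 255).
Lerp each channel 59% toward 0:
  R: 255 + 0.59×(0−255) = 255 − 150.45 = 104.55 → 105
  G: 0 + 0.59×(0−0) = 0 + 0 = 0 → 0
  B: 255 − 150.45 = 104.55 → 105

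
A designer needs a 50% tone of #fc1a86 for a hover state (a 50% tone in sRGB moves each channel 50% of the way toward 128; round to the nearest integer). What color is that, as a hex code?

#be4d83

#fc1a86 is rgb(252, 26, 134).
A 50% tone moves each channel 50% toward 128:
  R: 252 − 62 = 190 → 190
  G: 26 + 51 = 77 → 77
  B: 134 + 0.5×(128−134) = 134 − 3 = 131 → 131
rgb(190, 77, 131) = #be4d83.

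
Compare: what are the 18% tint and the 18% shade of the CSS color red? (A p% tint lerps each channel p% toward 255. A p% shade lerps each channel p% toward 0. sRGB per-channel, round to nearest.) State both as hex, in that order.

#FF2E2E, #D10000

CSS red is rgb(255, 0, 0).
18% tint:
  R: 255 + 0.18×(255−255) = 255 + 0 = 255 → 255
  G: 0 + 45.9 = 45.9 → 46
  B: 0 + 45.9 = 45.9 → 46
  → #FF2E2E
18% shade:
  R: 255 + 0.18×(0−255) = 255 − 45.9 = 209.1 → 209
  G: 0 + 0 = 0 → 0
  B: 0 + 0 = 0 → 0
  → #D10000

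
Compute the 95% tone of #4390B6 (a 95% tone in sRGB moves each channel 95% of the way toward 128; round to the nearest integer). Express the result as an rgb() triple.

rgb(125, 129, 131)

#4390B6 is rgb(67, 144, 182).
Lerp each channel 95% toward 128:
  R: 67 + 57.95 = 124.95 → 125
  G: 144 − 15.2 = 128.8 → 129
  B: 182 + 0.95×(128−182) = 182 − 51.3 = 130.7 → 131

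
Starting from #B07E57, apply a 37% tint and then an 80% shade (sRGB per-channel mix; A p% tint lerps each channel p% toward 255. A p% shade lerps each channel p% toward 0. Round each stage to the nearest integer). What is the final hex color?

#29231E

#B07E57 is rgb(176, 126, 87).
Per channel, c → c + 0.37(255 − c):
  R: 176 + 0.37×(255−176) = 176 + 29.23 = 205.23 → 205
  G: 126 + 0.37×(255−126) = 126 + 47.73 = 173.73 → 174
  B: 87 + 62.16 = 149.16 → 149
After the tint: rgb(205, 174, 149) = #CDAE95.
Per channel, c → c + 0.8(0 − c):
  R: 205 + 0.8×(0−205) = 205 − 164 = 41 → 41
  G: 174 − 139.2 = 34.8 → 35
  B: 149 + 0.8×(0−149) = 149 − 119.2 = 29.8 → 30
rgb(41, 35, 30) = #29231E.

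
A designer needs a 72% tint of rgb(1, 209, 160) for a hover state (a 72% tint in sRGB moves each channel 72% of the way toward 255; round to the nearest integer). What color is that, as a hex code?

A 72% tint moves each channel 72% toward 255:
  R: 1 + 0.72×(255−1) = 1 + 182.88 = 183.88 → 184
  G: 209 + 0.72×(255−209) = 209 + 33.12 = 242.12 → 242
  B: 160 + 0.72×(255−160) = 160 + 68.4 = 228.4 → 228
rgb(184, 242, 228) = #b8f2e4.

#b8f2e4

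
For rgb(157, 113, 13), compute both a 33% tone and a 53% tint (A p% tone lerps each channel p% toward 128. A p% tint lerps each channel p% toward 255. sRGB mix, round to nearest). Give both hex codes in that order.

#937633, #D1BC8D

33% tone:
  R: 157 + 0.33×(128−157) = 157 − 9.57 = 147.43 → 147
  G: 113 + 0.33×(128−113) = 113 + 4.95 = 117.95 → 118
  B: 13 + 0.33×(128−13) = 13 + 37.95 = 50.95 → 51
  → #937633
53% tint:
  R: 157 + 0.53×(255−157) = 157 + 51.94 = 208.94 → 209
  G: 113 + 0.53×(255−113) = 113 + 75.26 = 188.26 → 188
  B: 13 + 128.26 = 141.26 → 141
  → #D1BC8D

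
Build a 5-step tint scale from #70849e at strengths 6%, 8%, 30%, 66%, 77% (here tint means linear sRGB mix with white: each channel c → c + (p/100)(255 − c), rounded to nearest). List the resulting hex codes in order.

#70849e is rgb(112, 132, 158).
6%: (112 + 8.58 = 120.58→121, 132 + 7.38 = 139.38→139, 158 + 5.82 = 163.82→164) → #798ba4
8%: (112 + 11.44 = 123.44→123, 132 + 9.84 = 141.84→142, 158 + 7.76 = 165.76→166) → #7b8ea6
30%: (112 + 42.9 = 154.9→155, 132 + 36.9 = 168.9→169, 158 + 29.1 = 187.1→187) → #9ba9bb
66%: (112 + 94.38 = 206.38→206, 132 + 81.18 = 213.18→213, 158 + 64.02 = 222.02→222) → #ced5de
77%: (112 + 110.11 = 222.11→222, 132 + 94.71 = 226.71→227, 158 + 74.69 = 232.69→233) → #dee3e9

#798ba4, #7b8ea6, #9ba9bb, #ced5de, #dee3e9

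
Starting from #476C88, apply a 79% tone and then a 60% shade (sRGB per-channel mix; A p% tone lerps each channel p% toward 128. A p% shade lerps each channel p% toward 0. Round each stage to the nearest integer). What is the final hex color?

#2E3234

#476C88 is rgb(71, 108, 136).
A 79% tone moves each channel 79% toward 128:
  R: 71 + 0.79×(128−71) = 71 + 45.03 = 116.03 → 116
  G: 108 + 15.8 = 123.8 → 124
  B: 136 + 0.79×(128−136) = 136 − 6.32 = 129.68 → 130
After the tone: rgb(116, 124, 130) = #747C82.
Per channel, c → c + 0.6(0 − c):
  R: 116 − 69.6 = 46.4 → 46
  G: 124 + 0.6×(0−124) = 124 − 74.4 = 49.6 → 50
  B: 130 − 78 = 52 → 52
rgb(46, 50, 52) = #2E3234.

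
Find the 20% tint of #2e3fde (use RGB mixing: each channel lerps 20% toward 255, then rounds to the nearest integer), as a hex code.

#5865e5

#2e3fde is rgb(46, 63, 222).
Per channel, c → c + 0.2(255 − c):
  R: 46 + 0.2×(255−46) = 46 + 41.8 = 87.8 → 88
  G: 63 + 38.4 = 101.4 → 101
  B: 222 + 0.2×(255−222) = 222 + 6.6 = 228.6 → 229
rgb(88, 101, 229) = #5865e5.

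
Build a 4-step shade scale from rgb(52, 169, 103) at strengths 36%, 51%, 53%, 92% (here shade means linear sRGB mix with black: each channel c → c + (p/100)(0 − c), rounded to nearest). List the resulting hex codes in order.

#216C42, #195332, #184F30, #040E08

36%: (52 − 18.72 = 33.28→33, 169 − 60.84 = 108.16→108, 103 − 37.08 = 65.92→66) → #216C42
51%: (52 − 26.52 = 25.48→25, 169 − 86.19 = 82.81→83, 103 − 52.53 = 50.47→50) → #195332
53%: (52 − 27.56 = 24.44→24, 169 − 89.57 = 79.43→79, 103 − 54.59 = 48.41→48) → #184F30
92%: (52 − 47.84 = 4.16→4, 169 − 155.48 = 13.52→14, 103 − 94.76 = 8.24→8) → #040E08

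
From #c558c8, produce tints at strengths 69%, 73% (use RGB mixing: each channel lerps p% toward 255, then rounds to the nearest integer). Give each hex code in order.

#edcbee, #efd2f0

#c558c8 is rgb(197, 88, 200).
69%: (197 + 40.02 = 237.02→237, 88 + 115.23 = 203.23→203, 200 + 37.95 = 237.95→238) → #edcbee
73%: (197 + 42.34 = 239.34→239, 88 + 121.91 = 209.91→210, 200 + 40.15 = 240.15→240) → #efd2f0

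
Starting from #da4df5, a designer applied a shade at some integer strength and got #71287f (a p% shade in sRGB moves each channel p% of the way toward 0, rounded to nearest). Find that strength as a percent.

#da4df5 is rgb(218, 77, 245); #71287f is rgb(113, 40, 127).
On the B channel (widest range): 127 ≈ 245 + (p/100)(0 − 245), so p ≈ 100×(127 − 245)/(0 − 245) = -11800/-245 = 48.16.
p = 48 reproduces all three channels after rounding.

48%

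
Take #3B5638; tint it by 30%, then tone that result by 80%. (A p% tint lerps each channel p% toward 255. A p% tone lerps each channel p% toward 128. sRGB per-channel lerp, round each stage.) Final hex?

#7E827E

#3B5638 is rgb(59, 86, 56).
A 30% tint moves each channel 30% toward 255:
  R: 59 + 58.8 = 117.8 → 118
  G: 86 + 0.3×(255−86) = 86 + 50.7 = 136.7 → 137
  B: 56 + 0.3×(255−56) = 56 + 59.7 = 115.7 → 116
After the tint: rgb(118, 137, 116) = #768974.
An 80% tone moves each channel 80% toward 128:
  R: 118 + 0.8×(128−118) = 118 + 8 = 126 → 126
  G: 137 + 0.8×(128−137) = 137 − 7.2 = 129.8 → 130
  B: 116 + 0.8×(128−116) = 116 + 9.6 = 125.6 → 126
rgb(126, 130, 126) = #7E827E.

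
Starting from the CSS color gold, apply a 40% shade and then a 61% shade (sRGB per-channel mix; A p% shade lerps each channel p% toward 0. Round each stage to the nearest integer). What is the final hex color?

#3c3200

CSS gold is rgb(255, 215, 0).
A 40% shade moves each channel 40% toward 0:
  R: 255 + 0.4×(0−255) = 255 − 102 = 153 → 153
  G: 215 − 86 = 129 → 129
  B: 0 + 0 = 0 → 0
After the shade: rgb(153, 129, 0) = #998100.
A 61% shade moves each channel 61% toward 0:
  R: 153 − 93.33 = 59.67 → 60
  G: 129 + 0.61×(0−129) = 129 − 78.69 = 50.31 → 50
  B: 0 + 0.61×(0−0) = 0 + 0 = 0 → 0
rgb(60, 50, 0) = #3c3200.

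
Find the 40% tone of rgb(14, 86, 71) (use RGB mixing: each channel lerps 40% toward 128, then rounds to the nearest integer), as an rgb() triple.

rgb(60, 103, 94)

Lerp each channel 40% toward 128:
  R: 14 + 0.4×(128−14) = 14 + 45.6 = 59.6 → 60
  G: 86 + 16.8 = 102.8 → 103
  B: 71 + 22.8 = 93.8 → 94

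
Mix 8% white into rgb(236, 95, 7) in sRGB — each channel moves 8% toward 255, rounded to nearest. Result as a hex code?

#EE6C1B

An 8% tint moves each channel 8% toward 255:
  R: 236 + 0.08×(255−236) = 236 + 1.52 = 237.52 → 238
  G: 95 + 0.08×(255−95) = 95 + 12.8 = 107.8 → 108
  B: 7 + 0.08×(255−7) = 7 + 19.84 = 26.84 → 27
rgb(238, 108, 27) = #EE6C1B.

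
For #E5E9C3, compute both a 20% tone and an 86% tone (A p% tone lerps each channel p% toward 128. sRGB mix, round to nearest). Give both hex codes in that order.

#D1D4B6, #8E8F89

#E5E9C3 is rgb(229, 233, 195).
20% tone:
  R: 229 + 0.2×(128−229) = 229 − 20.2 = 208.8 → 209
  G: 233 + 0.2×(128−233) = 233 − 21 = 212 → 212
  B: 195 − 13.4 = 181.6 → 182
  → #D1D4B6
86% tone:
  R: 229 + 0.86×(128−229) = 229 − 86.86 = 142.14 → 142
  G: 233 + 0.86×(128−233) = 233 − 90.3 = 142.7 → 143
  B: 195 − 57.62 = 137.38 → 137
  → #8E8F89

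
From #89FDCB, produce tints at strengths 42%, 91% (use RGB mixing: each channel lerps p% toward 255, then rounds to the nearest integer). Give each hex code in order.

#BBFEE1, #F4FFFA

#89FDCB is rgb(137, 253, 203).
42%: (137 + 49.56 = 186.56→187, 253 + 0.84 = 253.84→254, 203 + 21.84 = 224.84→225) → #BBFEE1
91%: (137 + 107.38 = 244.38→244, 253 + 1.82 = 254.82→255, 203 + 47.32 = 250.32→250) → #F4FFFA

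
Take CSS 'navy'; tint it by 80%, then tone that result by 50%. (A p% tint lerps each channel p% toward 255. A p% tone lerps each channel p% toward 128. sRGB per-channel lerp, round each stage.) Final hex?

#a6a6b3

CSS navy is rgb(0, 0, 128).
An 80% tint moves each channel 80% toward 255:
  R: 0 + 0.8×(255−0) = 0 + 204 = 204 → 204
  G: 0 + 0.8×(255−0) = 0 + 204 = 204 → 204
  B: 128 + 101.6 = 229.6 → 230
After the tint: rgb(204, 204, 230) = #cccce6.
Lerp each channel 50% toward 128:
  R: 204 − 38 = 166 → 166
  G: 204 − 38 = 166 → 166
  B: 230 + 0.5×(128−230) = 230 − 51 = 179 → 179
rgb(166, 166, 179) = #a6a6b3.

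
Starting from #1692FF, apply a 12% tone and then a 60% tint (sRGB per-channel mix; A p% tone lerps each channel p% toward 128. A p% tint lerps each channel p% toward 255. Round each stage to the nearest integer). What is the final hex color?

#1692FF is rgb(22, 146, 255).
Per channel, c → c + 0.12(128 − c):
  R: 22 + 0.12×(128−22) = 22 + 12.72 = 34.72 → 35
  G: 146 − 2.16 = 143.84 → 144
  B: 255 − 15.24 = 239.76 → 240
After the tone: rgb(35, 144, 240) = #2390F0.
A 60% tint moves each channel 60% toward 255:
  R: 35 + 132 = 167 → 167
  G: 144 + 0.6×(255−144) = 144 + 66.6 = 210.6 → 211
  B: 240 + 0.6×(255−240) = 240 + 9 = 249 → 249
rgb(167, 211, 249) = #A7D3F9.

#A7D3F9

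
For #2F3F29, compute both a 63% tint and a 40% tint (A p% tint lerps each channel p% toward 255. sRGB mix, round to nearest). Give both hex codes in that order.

#2F3F29 is rgb(47, 63, 41).
63% tint:
  R: 47 + 0.63×(255−47) = 47 + 131.04 = 178.04 → 178
  G: 63 + 0.63×(255−63) = 63 + 120.96 = 183.96 → 184
  B: 41 + 134.82 = 175.82 → 176
  → #B2B8B0
40% tint:
  R: 47 + 0.4×(255−47) = 47 + 83.2 = 130.2 → 130
  G: 63 + 76.8 = 139.8 → 140
  B: 41 + 85.6 = 126.6 → 127
  → #828C7F

#B2B8B0, #828C7F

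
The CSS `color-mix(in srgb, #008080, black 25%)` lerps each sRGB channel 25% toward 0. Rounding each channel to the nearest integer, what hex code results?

#006060

#008080 is rgb(0, 128, 128).
Lerp each channel 25% toward 0:
  R: 0 + 0.25×(0−0) = 0 + 0 = 0 → 0
  G: 128 + 0.25×(0−128) = 128 − 32 = 96 → 96
  B: 128 − 32 = 96 → 96
rgb(0, 96, 96) = #006060.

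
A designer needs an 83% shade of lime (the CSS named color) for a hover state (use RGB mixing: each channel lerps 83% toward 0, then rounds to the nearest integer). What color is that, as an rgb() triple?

rgb(0, 43, 0)

CSS lime is rgb(0, 255, 0).
Per channel, c → c + 0.83(0 − c):
  R: 0 + 0 = 0 → 0
  G: 255 + 0.83×(0−255) = 255 − 211.65 = 43.35 → 43
  B: 0 + 0 = 0 → 0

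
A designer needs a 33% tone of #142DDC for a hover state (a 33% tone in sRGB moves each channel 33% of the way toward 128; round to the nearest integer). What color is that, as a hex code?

#3848BE

#142DDC is rgb(20, 45, 220).
A 33% tone moves each channel 33% toward 128:
  R: 20 + 35.64 = 55.64 → 56
  G: 45 + 27.39 = 72.39 → 72
  B: 220 + 0.33×(128−220) = 220 − 30.36 = 189.64 → 190
rgb(56, 72, 190) = #3848BE.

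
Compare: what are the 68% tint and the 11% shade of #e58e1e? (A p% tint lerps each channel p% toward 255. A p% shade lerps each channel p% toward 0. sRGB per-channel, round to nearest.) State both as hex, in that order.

#f7dbb7, #cc7e1b

#e58e1e is rgb(229, 142, 30).
68% tint:
  R: 229 + 17.68 = 246.68 → 247
  G: 142 + 76.84 = 218.84 → 219
  B: 30 + 153 = 183 → 183
  → #f7dbb7
11% shade:
  R: 229 + 0.11×(0−229) = 229 − 25.19 = 203.81 → 204
  G: 142 − 15.62 = 126.38 → 126
  B: 30 + 0.11×(0−30) = 30 − 3.3 = 26.7 → 27
  → #cc7e1b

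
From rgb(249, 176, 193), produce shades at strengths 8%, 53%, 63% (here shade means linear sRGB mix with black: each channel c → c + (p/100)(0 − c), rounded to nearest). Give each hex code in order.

#E5A2B2, #75535B, #5C4147

8%: (249 − 19.92 = 229.08→229, 176 − 14.08 = 161.92→162, 193 − 15.44 = 177.56→178) → #E5A2B2
53%: (249 − 131.97 = 117.03→117, 176 − 93.28 = 82.72→83, 193 − 102.29 = 90.71→91) → #75535B
63%: (249 − 156.87 = 92.13→92, 176 − 110.88 = 65.12→65, 193 − 121.59 = 71.41→71) → #5C4147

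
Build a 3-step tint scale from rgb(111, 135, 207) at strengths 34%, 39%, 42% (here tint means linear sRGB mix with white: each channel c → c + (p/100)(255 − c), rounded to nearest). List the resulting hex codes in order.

34%: (111 + 48.96 = 159.96→160, 135 + 40.8 = 175.8→176, 207 + 16.32 = 223.32→223) → #a0b0df
39%: (111 + 56.16 = 167.16→167, 135 + 46.8 = 181.8→182, 207 + 18.72 = 225.72→226) → #a7b6e2
42%: (111 + 60.48 = 171.48→171, 135 + 50.4 = 185.4→185, 207 + 20.16 = 227.16→227) → #abb9e3

#a0b0df, #a7b6e2, #abb9e3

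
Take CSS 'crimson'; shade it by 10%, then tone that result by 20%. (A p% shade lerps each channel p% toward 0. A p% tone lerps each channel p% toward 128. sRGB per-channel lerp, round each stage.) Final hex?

CSS crimson is rgb(220, 20, 60).
Lerp each channel 10% toward 0:
  R: 220 − 22 = 198 → 198
  G: 20 − 2 = 18 → 18
  B: 60 − 6 = 54 → 54
After the shade: rgb(198, 18, 54) = #C61236.
A 20% tone moves each channel 20% toward 128:
  R: 198 + 0.2×(128−198) = 198 − 14 = 184 → 184
  G: 18 + 0.2×(128−18) = 18 + 22 = 40 → 40
  B: 54 + 0.2×(128−54) = 54 + 14.8 = 68.8 → 69
rgb(184, 40, 69) = #B82845.

#B82845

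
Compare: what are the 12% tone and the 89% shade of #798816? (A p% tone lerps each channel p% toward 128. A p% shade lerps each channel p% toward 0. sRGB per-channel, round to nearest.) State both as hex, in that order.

#7A8723, #0D0F02

#798816 is rgb(121, 136, 22).
12% tone:
  R: 121 + 0.12×(128−121) = 121 + 0.84 = 121.84 → 122
  G: 136 + 0.12×(128−136) = 136 − 0.96 = 135.04 → 135
  B: 22 + 12.72 = 34.72 → 35
  → #7A8723
89% shade:
  R: 121 + 0.89×(0−121) = 121 − 107.69 = 13.31 → 13
  G: 136 − 121.04 = 14.96 → 15
  B: 22 − 19.58 = 2.42 → 2
  → #0D0F02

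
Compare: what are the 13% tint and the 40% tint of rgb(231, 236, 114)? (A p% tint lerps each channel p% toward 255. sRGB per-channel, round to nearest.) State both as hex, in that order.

#EAEE84, #F1F4AA

13% tint:
  R: 231 + 0.13×(255−231) = 231 + 3.12 = 234.12 → 234
  G: 236 + 2.47 = 238.47 → 238
  B: 114 + 18.33 = 132.33 → 132
  → #EAEE84
40% tint:
  R: 231 + 9.6 = 240.6 → 241
  G: 236 + 7.6 = 243.6 → 244
  B: 114 + 0.4×(255−114) = 114 + 56.4 = 170.4 → 170
  → #F1F4AA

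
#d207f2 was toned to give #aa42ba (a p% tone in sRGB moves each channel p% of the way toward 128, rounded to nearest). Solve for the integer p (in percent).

49%

#d207f2 is rgb(210, 7, 242); #aa42ba is rgb(170, 66, 186).
On the G channel (widest range): 66 ≈ 7 + (p/100)(128 − 7), so p ≈ 100×(66 − 7)/(128 − 7) = 5900/121 = 48.76.
p = 49 reproduces all three channels after rounding.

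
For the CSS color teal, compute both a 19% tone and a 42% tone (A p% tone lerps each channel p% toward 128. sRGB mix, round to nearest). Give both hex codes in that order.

#188080, #368080

CSS teal is rgb(0, 128, 128).
19% tone:
  R: 0 + 0.19×(128−0) = 0 + 24.32 = 24.32 → 24
  G: 128 + 0.19×(128−128) = 128 + 0 = 128 → 128
  B: 128 + 0 = 128 → 128
  → #188080
42% tone:
  R: 0 + 0.42×(128−0) = 0 + 53.76 = 53.76 → 54
  G: 128 + 0 = 128 → 128
  B: 128 + 0 = 128 → 128
  → #368080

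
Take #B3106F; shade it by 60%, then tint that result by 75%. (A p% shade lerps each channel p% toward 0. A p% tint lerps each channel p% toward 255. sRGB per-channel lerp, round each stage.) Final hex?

#D1C1CA

#B3106F is rgb(179, 16, 111).
A 60% shade moves each channel 60% toward 0:
  R: 179 − 107.4 = 71.6 → 72
  G: 16 + 0.6×(0−16) = 16 − 9.6 = 6.4 → 6
  B: 111 − 66.6 = 44.4 → 44
After the shade: rgb(72, 6, 44) = #48062C.
Per channel, c → c + 0.75(255 − c):
  R: 72 + 0.75×(255−72) = 72 + 137.25 = 209.25 → 209
  G: 6 + 186.75 = 192.75 → 193
  B: 44 + 0.75×(255−44) = 44 + 158.25 = 202.25 → 202
rgb(209, 193, 202) = #D1C1CA.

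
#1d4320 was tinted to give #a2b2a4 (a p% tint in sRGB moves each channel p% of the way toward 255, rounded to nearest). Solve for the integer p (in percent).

#1d4320 is rgb(29, 67, 32); #a2b2a4 is rgb(162, 178, 164).
On the R channel (widest range): 162 ≈ 29 + (p/100)(255 − 29), so p ≈ 100×(162 − 29)/(255 − 29) = 13300/226 = 58.85.
p = 59 reproduces all three channels after rounding.

59%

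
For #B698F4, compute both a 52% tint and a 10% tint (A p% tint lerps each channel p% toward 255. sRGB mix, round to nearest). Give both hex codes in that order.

#DCCEFA, #BDA2F5

#B698F4 is rgb(182, 152, 244).
52% tint:
  R: 182 + 0.52×(255−182) = 182 + 37.96 = 219.96 → 220
  G: 152 + 53.56 = 205.56 → 206
  B: 244 + 5.72 = 249.72 → 250
  → #DCCEFA
10% tint:
  R: 182 + 0.1×(255−182) = 182 + 7.3 = 189.3 → 189
  G: 152 + 0.1×(255−152) = 152 + 10.3 = 162.3 → 162
  B: 244 + 0.1×(255−244) = 244 + 1.1 = 245.1 → 245
  → #BDA2F5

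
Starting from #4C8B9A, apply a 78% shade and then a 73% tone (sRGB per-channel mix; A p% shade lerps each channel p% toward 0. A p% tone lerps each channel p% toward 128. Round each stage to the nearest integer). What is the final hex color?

#626667

#4C8B9A is rgb(76, 139, 154).
Per channel, c → c + 0.78(0 − c):
  R: 76 + 0.78×(0−76) = 76 − 59.28 = 16.72 → 17
  G: 139 + 0.78×(0−139) = 139 − 108.42 = 30.58 → 31
  B: 154 − 120.12 = 33.88 → 34
After the shade: rgb(17, 31, 34) = #111F22.
Per channel, c → c + 0.73(128 − c):
  R: 17 + 0.73×(128−17) = 17 + 81.03 = 98.03 → 98
  G: 31 + 0.73×(128−31) = 31 + 70.81 = 101.81 → 102
  B: 34 + 0.73×(128−34) = 34 + 68.62 = 102.62 → 103
rgb(98, 102, 103) = #626667.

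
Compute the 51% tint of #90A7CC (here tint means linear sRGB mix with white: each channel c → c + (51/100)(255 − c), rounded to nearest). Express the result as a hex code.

#90A7CC is rgb(144, 167, 204).
A 51% tint moves each channel 51% toward 255:
  R: 144 + 56.61 = 200.61 → 201
  G: 167 + 44.88 = 211.88 → 212
  B: 204 + 0.51×(255−204) = 204 + 26.01 = 230.01 → 230
rgb(201, 212, 230) = #C9D4E6.

#C9D4E6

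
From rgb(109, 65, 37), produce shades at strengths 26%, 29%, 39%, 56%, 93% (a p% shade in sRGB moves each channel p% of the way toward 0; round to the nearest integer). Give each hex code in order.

#51301B, #4D2E1A, #422817, #301D10, #080503

26%: (109 − 28.34 = 80.66→81, 65 − 16.9 = 48.1→48, 37 − 9.62 = 27.38→27) → #51301B
29%: (109 − 31.61 = 77.39→77, 65 − 18.85 = 46.15→46, 37 − 10.73 = 26.27→26) → #4D2E1A
39%: (109 − 42.51 = 66.49→66, 65 − 25.35 = 39.65→40, 37 − 14.43 = 22.57→23) → #422817
56%: (109 − 61.04 = 47.96→48, 65 − 36.4 = 28.6→29, 37 − 20.72 = 16.28→16) → #301D10
93%: (109 − 101.37 = 7.63→8, 65 − 60.45 = 4.55→5, 37 − 34.41 = 2.59→3) → #080503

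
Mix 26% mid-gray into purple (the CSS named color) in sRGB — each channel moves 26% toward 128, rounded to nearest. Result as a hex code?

#802180

CSS purple is rgb(128, 0, 128).
Lerp each channel 26% toward 128:
  R: 128 + 0 = 128 → 128
  G: 0 + 33.28 = 33.28 → 33
  B: 128 + 0.26×(128−128) = 128 + 0 = 128 → 128
rgb(128, 33, 128) = #802180.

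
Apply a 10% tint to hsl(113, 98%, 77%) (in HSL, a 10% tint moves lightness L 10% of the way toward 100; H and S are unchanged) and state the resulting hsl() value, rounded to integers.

hsl(113, 98%, 79%)

L moves 10% from 77 toward 100: 77 + 2.3 = 79.3 → 79.
H and S are unchanged.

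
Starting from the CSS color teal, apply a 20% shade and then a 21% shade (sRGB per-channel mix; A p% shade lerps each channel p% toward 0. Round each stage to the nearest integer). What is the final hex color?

#005151

CSS teal is rgb(0, 128, 128).
Per channel, c → c + 0.2(0 − c):
  R: 0 + 0.2×(0−0) = 0 + 0 = 0 → 0
  G: 128 + 0.2×(0−128) = 128 − 25.6 = 102.4 → 102
  B: 128 + 0.2×(0−128) = 128 − 25.6 = 102.4 → 102
After the shade: rgb(0, 102, 102) = #006666.
A 21% shade moves each channel 21% toward 0:
  R: 0 + 0.21×(0−0) = 0 + 0 = 0 → 0
  G: 102 + 0.21×(0−102) = 102 − 21.42 = 80.58 → 81
  B: 102 + 0.21×(0−102) = 102 − 21.42 = 80.58 → 81
rgb(0, 81, 81) = #005151.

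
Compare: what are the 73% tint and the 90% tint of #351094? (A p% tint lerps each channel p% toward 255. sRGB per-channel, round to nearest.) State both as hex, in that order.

#351094 is rgb(53, 16, 148).
73% tint:
  R: 53 + 0.73×(255−53) = 53 + 147.46 = 200.46 → 200
  G: 16 + 0.73×(255−16) = 16 + 174.47 = 190.47 → 190
  B: 148 + 0.73×(255−148) = 148 + 78.11 = 226.11 → 226
  → #c8bee2
90% tint:
  R: 53 + 181.8 = 234.8 → 235
  G: 16 + 215.1 = 231.1 → 231
  B: 148 + 96.3 = 244.3 → 244
  → #ebe7f4

#c8bee2, #ebe7f4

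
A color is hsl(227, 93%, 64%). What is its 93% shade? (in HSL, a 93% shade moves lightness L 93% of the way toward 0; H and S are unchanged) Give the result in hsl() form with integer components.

hsl(227, 93%, 4%)

L moves 93% from 64 toward 0: 64 − 59.52 = 4.48 → 4.
H and S are unchanged.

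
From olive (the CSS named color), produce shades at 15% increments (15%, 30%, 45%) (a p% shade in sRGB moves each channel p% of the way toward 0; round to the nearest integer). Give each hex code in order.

CSS olive is rgb(128, 128, 0).
15%: (128 − 19.2 = 108.8→109, 128 − 19.2 = 108.8→109, 0→0) → #6d6d00
30%: (128 − 38.4 = 89.6→90, 128 − 38.4 = 89.6→90, 0→0) → #5a5a00
45%: (128 − 57.6 = 70.4→70, 128 − 57.6 = 70.4→70, 0→0) → #464600

#6d6d00, #5a5a00, #464600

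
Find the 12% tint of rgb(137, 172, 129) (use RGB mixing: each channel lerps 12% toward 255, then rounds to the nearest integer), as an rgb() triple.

Lerp each channel 12% toward 255:
  R: 137 + 0.12×(255−137) = 137 + 14.16 = 151.16 → 151
  G: 172 + 0.12×(255−172) = 172 + 9.96 = 181.96 → 182
  B: 129 + 15.12 = 144.12 → 144

rgb(151, 182, 144)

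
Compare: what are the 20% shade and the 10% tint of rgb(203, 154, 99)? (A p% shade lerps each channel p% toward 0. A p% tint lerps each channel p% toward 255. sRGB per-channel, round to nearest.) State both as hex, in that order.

#A27B4F, #D0A473

20% shade:
  R: 203 + 0.2×(0−203) = 203 − 40.6 = 162.4 → 162
  G: 154 + 0.2×(0−154) = 154 − 30.8 = 123.2 → 123
  B: 99 − 19.8 = 79.2 → 79
  → #A27B4F
10% tint:
  R: 203 + 0.1×(255−203) = 203 + 5.2 = 208.2 → 208
  G: 154 + 10.1 = 164.1 → 164
  B: 99 + 15.6 = 114.6 → 115
  → #D0A473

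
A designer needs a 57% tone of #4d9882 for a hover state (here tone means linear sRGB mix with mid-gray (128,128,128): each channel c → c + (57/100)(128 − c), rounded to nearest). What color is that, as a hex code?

#6a8a81

#4d9882 is rgb(77, 152, 130).
A 57% tone moves each channel 57% toward 128:
  R: 77 + 29.07 = 106.07 → 106
  G: 152 + 0.57×(128−152) = 152 − 13.68 = 138.32 → 138
  B: 130 − 1.14 = 128.86 → 129
rgb(106, 138, 129) = #6a8a81.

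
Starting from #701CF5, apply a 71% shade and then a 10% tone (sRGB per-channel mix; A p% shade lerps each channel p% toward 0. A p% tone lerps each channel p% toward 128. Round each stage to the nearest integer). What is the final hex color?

#701CF5 is rgb(112, 28, 245).
Per channel, c → c + 0.71(0 − c):
  R: 112 + 0.71×(0−112) = 112 − 79.52 = 32.48 → 32
  G: 28 + 0.71×(0−28) = 28 − 19.88 = 8.12 → 8
  B: 245 − 173.95 = 71.05 → 71
After the shade: rgb(32, 8, 71) = #200847.
A 10% tone moves each channel 10% toward 128:
  R: 32 + 0.1×(128−32) = 32 + 9.6 = 41.6 → 42
  G: 8 + 0.1×(128−8) = 8 + 12 = 20 → 20
  B: 71 + 0.1×(128−71) = 71 + 5.7 = 76.7 → 77
rgb(42, 20, 77) = #2A144D.

#2A144D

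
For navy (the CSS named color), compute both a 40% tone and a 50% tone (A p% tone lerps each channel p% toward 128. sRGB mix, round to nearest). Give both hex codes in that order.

#333380, #404080

CSS navy is rgb(0, 0, 128).
40% tone:
  R: 0 + 0.4×(128−0) = 0 + 51.2 = 51.2 → 51
  G: 0 + 0.4×(128−0) = 0 + 51.2 = 51.2 → 51
  B: 128 + 0.4×(128−128) = 128 + 0 = 128 → 128
  → #333380
50% tone:
  R: 0 + 64 = 64 → 64
  G: 0 + 0.5×(128−0) = 0 + 64 = 64 → 64
  B: 128 + 0.5×(128−128) = 128 + 0 = 128 → 128
  → #404080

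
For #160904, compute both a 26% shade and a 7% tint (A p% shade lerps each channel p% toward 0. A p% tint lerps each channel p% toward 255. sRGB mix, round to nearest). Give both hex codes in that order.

#100703, #261A16

#160904 is rgb(22, 9, 4).
26% shade:
  R: 22 + 0.26×(0−22) = 22 − 5.72 = 16.28 → 16
  G: 9 − 2.34 = 6.66 → 7
  B: 4 − 1.04 = 2.96 → 3
  → #100703
7% tint:
  R: 22 + 0.07×(255−22) = 22 + 16.31 = 38.31 → 38
  G: 9 + 0.07×(255−9) = 9 + 17.22 = 26.22 → 26
  B: 4 + 0.07×(255−4) = 4 + 17.57 = 21.57 → 22
  → #261A16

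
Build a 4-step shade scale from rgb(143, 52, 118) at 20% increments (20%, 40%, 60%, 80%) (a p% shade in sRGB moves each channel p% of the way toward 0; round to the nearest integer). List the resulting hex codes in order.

20%: (143 − 28.6 = 114.4→114, 52 − 10.4 = 41.6→42, 118 − 23.6 = 94.4→94) → #722A5E
40%: (143 − 57.2 = 85.8→86, 52 − 20.8 = 31.2→31, 118 − 47.2 = 70.8→71) → #561F47
60%: (143 − 85.8 = 57.2→57, 52 − 31.2 = 20.8→21, 118 − 70.8 = 47.2→47) → #39152F
80%: (143 − 114.4 = 28.6→29, 52 − 41.6 = 10.4→10, 118 − 94.4 = 23.6→24) → #1D0A18

#722A5E, #561F47, #39152F, #1D0A18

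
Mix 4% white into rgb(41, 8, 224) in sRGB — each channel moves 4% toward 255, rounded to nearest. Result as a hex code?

A 4% tint moves each channel 4% toward 255:
  R: 41 + 0.04×(255−41) = 41 + 8.56 = 49.56 → 50
  G: 8 + 0.04×(255−8) = 8 + 9.88 = 17.88 → 18
  B: 224 + 1.24 = 225.24 → 225
rgb(50, 18, 225) = #3212e1.

#3212e1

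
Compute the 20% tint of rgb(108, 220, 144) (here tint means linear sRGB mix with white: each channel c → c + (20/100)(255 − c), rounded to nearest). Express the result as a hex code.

A 20% tint moves each channel 20% toward 255:
  R: 108 + 0.2×(255−108) = 108 + 29.4 = 137.4 → 137
  G: 220 + 7 = 227 → 227
  B: 144 + 0.2×(255−144) = 144 + 22.2 = 166.2 → 166
rgb(137, 227, 166) = #89E3A6.

#89E3A6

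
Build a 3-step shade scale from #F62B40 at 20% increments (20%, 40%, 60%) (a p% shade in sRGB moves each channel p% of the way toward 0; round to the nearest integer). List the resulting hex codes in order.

#C52233, #941A26, #62111A

#F62B40 is rgb(246, 43, 64).
20%: (246 − 49.2 = 196.8→197, 43 − 8.6 = 34.4→34, 64 − 12.8 = 51.2→51) → #C52233
40%: (246 − 98.4 = 147.6→148, 43 − 17.2 = 25.8→26, 64 − 25.6 = 38.4→38) → #941A26
60%: (246 − 147.6 = 98.4→98, 43 − 25.8 = 17.2→17, 64 − 38.4 = 25.6→26) → #62111A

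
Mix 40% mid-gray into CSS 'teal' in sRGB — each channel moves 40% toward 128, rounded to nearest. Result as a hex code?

#338080

CSS teal is rgb(0, 128, 128).
Lerp each channel 40% toward 128:
  R: 0 + 51.2 = 51.2 → 51
  G: 128 + 0 = 128 → 128
  B: 128 + 0 = 128 → 128
rgb(51, 128, 128) = #338080.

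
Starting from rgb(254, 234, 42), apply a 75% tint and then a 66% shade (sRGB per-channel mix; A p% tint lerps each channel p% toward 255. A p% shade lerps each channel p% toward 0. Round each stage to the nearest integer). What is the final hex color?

Per channel, c → c + 0.75(255 − c):
  R: 254 + 0.75 = 254.75 → 255
  G: 234 + 15.75 = 249.75 → 250
  B: 42 + 0.75×(255−42) = 42 + 159.75 = 201.75 → 202
After the tint: rgb(255, 250, 202) = #FFFACA.
Per channel, c → c + 0.66(0 − c):
  R: 255 − 168.3 = 86.7 → 87
  G: 250 + 0.66×(0−250) = 250 − 165 = 85 → 85
  B: 202 + 0.66×(0−202) = 202 − 133.32 = 68.68 → 69
rgb(87, 85, 69) = #575545.

#575545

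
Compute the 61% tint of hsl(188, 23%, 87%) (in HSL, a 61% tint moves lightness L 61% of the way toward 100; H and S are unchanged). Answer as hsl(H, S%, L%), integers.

hsl(188, 23%, 95%)

L moves 61% from 87 toward 100: 87 + 7.93 = 94.93 → 95.
H and S are unchanged.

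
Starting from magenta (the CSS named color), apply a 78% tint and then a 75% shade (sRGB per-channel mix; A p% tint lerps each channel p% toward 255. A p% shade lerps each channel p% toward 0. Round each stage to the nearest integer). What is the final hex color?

CSS magenta is rgb(255, 0, 255).
Lerp each channel 78% toward 255:
  R: 255 + 0.78×(255−255) = 255 + 0 = 255 → 255
  G: 0 + 0.78×(255−0) = 0 + 198.9 = 198.9 → 199
  B: 255 + 0.78×(255−255) = 255 + 0 = 255 → 255
After the tint: rgb(255, 199, 255) = #ffc7ff.
Lerp each channel 75% toward 0:
  R: 255 + 0.75×(0−255) = 255 − 191.25 = 63.75 → 64
  G: 199 + 0.75×(0−199) = 199 − 149.25 = 49.75 → 50
  B: 255 − 191.25 = 63.75 → 64
rgb(64, 50, 64) = #403240.

#403240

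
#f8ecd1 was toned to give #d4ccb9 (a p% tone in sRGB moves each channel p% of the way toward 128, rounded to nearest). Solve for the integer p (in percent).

#f8ecd1 is rgb(248, 236, 209); #d4ccb9 is rgb(212, 204, 185).
On the R channel (widest range): 212 ≈ 248 + (p/100)(128 − 248), so p ≈ 100×(212 − 248)/(128 − 248) = -3600/-120 = 30.00.
p = 30 reproduces all three channels after rounding.

30%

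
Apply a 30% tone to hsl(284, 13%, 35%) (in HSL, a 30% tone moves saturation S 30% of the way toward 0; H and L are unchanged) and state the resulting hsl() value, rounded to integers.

S moves 30% from 13 toward 0: 13 − 3.9 = 9.1 → 9.
H and L are unchanged.

hsl(284, 9%, 35%)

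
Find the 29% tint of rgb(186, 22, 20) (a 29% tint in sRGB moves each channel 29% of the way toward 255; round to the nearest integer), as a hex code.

#ce5a58

A 29% tint moves each channel 29% toward 255:
  R: 186 + 0.29×(255−186) = 186 + 20.01 = 206.01 → 206
  G: 22 + 67.57 = 89.57 → 90
  B: 20 + 0.29×(255−20) = 20 + 68.15 = 88.15 → 88
rgb(206, 90, 88) = #ce5a58.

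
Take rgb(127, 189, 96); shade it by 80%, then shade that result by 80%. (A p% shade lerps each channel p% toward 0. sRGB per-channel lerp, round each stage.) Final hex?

#050804

An 80% shade moves each channel 80% toward 0:
  R: 127 − 101.6 = 25.4 → 25
  G: 189 − 151.2 = 37.8 → 38
  B: 96 − 76.8 = 19.2 → 19
After the shade: rgb(25, 38, 19) = #192613.
Lerp each channel 80% toward 0:
  R: 25 + 0.8×(0−25) = 25 − 20 = 5 → 5
  G: 38 + 0.8×(0−38) = 38 − 30.4 = 7.6 → 8
  B: 19 − 15.2 = 3.8 → 4
rgb(5, 8, 4) = #050804.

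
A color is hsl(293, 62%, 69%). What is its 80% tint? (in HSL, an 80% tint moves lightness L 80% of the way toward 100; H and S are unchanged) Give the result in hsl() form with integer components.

L moves 80% from 69 toward 100: 69 + 24.8 = 93.8 → 94.
H and S are unchanged.

hsl(293, 62%, 94%)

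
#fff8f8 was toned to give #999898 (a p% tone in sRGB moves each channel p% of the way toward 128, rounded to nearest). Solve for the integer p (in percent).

#fff8f8 is rgb(255, 248, 248); #999898 is rgb(153, 152, 152).
On the R channel (widest range): 153 ≈ 255 + (p/100)(128 − 255), so p ≈ 100×(153 − 255)/(128 − 255) = -10200/-127 = 80.31.
p = 80 reproduces all three channels after rounding.

80%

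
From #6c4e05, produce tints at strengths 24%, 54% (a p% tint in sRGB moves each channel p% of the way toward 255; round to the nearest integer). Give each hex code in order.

#6c4e05 is rgb(108, 78, 5).
24%: (108 + 35.28 = 143.28→143, 78 + 42.48 = 120.48→120, 5 + 60 = 65→65) → #8f7841
54%: (108 + 79.38 = 187.38→187, 78 + 95.58 = 173.58→174, 5 + 135 = 140→140) → #bbae8c

#8f7841, #bbae8c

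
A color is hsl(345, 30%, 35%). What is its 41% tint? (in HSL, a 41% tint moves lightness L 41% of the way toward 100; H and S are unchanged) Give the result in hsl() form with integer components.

L moves 41% from 35 toward 100: 35 + 26.65 = 61.65 → 62.
H and S are unchanged.

hsl(345, 30%, 62%)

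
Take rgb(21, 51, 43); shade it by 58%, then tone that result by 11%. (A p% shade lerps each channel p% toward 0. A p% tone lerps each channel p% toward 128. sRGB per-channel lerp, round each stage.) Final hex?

#16211e

Lerp each channel 58% toward 0:
  R: 21 + 0.58×(0−21) = 21 − 12.18 = 8.82 → 9
  G: 51 + 0.58×(0−51) = 51 − 29.58 = 21.42 → 21
  B: 43 − 24.94 = 18.06 → 18
After the shade: rgb(9, 21, 18) = #091512.
An 11% tone moves each channel 11% toward 128:
  R: 9 + 13.09 = 22.09 → 22
  G: 21 + 0.11×(128−21) = 21 + 11.77 = 32.77 → 33
  B: 18 + 12.1 = 30.1 → 30
rgb(22, 33, 30) = #16211e.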